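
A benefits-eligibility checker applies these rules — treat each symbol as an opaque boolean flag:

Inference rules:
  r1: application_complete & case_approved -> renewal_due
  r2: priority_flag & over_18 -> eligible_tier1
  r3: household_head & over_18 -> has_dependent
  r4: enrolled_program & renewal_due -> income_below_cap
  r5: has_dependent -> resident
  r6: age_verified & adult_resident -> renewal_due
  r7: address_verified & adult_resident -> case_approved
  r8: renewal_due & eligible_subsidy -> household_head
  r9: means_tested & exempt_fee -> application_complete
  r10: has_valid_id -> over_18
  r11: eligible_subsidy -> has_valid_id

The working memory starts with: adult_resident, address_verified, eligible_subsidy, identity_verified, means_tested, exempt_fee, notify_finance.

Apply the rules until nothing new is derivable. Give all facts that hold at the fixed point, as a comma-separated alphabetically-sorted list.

address_verified, adult_resident, application_complete, case_approved, eligible_subsidy, exempt_fee, has_dependent, has_valid_id, household_head, identity_verified, means_tested, notify_finance, over_18, renewal_due, resident

Round 1: r7 [address_verified & adult_resident -> case_approved]; r9 [means_tested & exempt_fee -> application_complete]; r11 [eligible_subsidy -> has_valid_id]. New: case_approved, application_complete, has_valid_id.
Round 2: r1 [application_complete & case_approved -> renewal_due]; r10 [has_valid_id -> over_18]. New: renewal_due, over_18.
Round 3: r8 [renewal_due & eligible_subsidy -> household_head]. New: household_head.
Round 4: r3 [household_head & over_18 -> has_dependent]. New: has_dependent.
Round 5: r5 [has_dependent -> resident]. New: resident.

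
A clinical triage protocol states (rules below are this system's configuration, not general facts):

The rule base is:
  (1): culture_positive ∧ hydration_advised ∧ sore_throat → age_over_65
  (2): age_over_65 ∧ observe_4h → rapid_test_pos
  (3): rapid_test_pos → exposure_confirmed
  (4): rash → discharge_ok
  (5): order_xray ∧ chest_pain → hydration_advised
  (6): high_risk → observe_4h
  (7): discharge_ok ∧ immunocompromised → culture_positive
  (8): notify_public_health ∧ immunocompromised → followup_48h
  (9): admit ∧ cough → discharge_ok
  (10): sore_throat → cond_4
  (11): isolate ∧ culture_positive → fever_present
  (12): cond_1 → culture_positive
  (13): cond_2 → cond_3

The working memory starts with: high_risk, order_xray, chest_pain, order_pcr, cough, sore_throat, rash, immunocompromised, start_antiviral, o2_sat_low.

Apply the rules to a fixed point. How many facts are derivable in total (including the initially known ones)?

Round 1: (4) [rash → discharge_ok]; (5) [order_xray ∧ chest_pain → hydration_advised]; (6) [high_risk → observe_4h]; (10) [sore_throat → cond_4]. Adds discharge_ok, hydration_advised, observe_4h, cond_4.
Round 2: (7) [discharge_ok ∧ immunocompromised → culture_positive]. Adds culture_positive.
Round 3: (1) [culture_positive ∧ hydration_advised ∧ sore_throat → age_over_65]. Adds age_over_65.
Round 4: (2) [age_over_65 ∧ observe_4h → rapid_test_pos]. Adds rapid_test_pos.
Round 5: (3) [rapid_test_pos → exposure_confirmed]. Adds exposure_confirmed.
Closure: {age_over_65, chest_pain, cond_4, cough, culture_positive, discharge_ok, exposure_confirmed, high_risk, hydration_advised, immunocompromised, o2_sat_low, observe_4h, order_pcr, order_xray, rapid_test_pos, rash, sore_throat, start_antiviral} — 18 facts.

18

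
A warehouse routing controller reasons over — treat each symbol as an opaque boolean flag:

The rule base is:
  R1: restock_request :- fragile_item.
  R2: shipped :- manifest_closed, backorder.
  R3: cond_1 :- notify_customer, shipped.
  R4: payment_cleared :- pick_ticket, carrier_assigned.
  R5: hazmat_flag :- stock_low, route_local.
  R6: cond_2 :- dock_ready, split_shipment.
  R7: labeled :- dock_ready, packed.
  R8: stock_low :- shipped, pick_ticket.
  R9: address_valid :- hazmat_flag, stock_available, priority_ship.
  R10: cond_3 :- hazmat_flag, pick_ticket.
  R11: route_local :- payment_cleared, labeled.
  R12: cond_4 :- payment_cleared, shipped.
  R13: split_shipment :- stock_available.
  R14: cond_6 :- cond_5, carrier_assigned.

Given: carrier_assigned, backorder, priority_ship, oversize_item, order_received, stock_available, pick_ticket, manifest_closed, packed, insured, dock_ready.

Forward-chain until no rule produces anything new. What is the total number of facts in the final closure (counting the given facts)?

Round 1 fires R2, R4, R7, R13, giving shipped, payment_cleared, labeled, split_shipment.
Round 2 fires R6, R8, R11, R12, giving cond_2, stock_low, route_local, cond_4.
Round 3 fires R5, giving hazmat_flag.
Round 4 fires R9, R10, giving address_valid, cond_3.
Closure: {address_valid, backorder, carrier_assigned, cond_2, cond_3, cond_4, dock_ready, hazmat_flag, insured, labeled, manifest_closed, order_received, oversize_item, packed, payment_cleared, pick_ticket, priority_ship, route_local, shipped, split_shipment, stock_available, stock_low} — 22 facts.

22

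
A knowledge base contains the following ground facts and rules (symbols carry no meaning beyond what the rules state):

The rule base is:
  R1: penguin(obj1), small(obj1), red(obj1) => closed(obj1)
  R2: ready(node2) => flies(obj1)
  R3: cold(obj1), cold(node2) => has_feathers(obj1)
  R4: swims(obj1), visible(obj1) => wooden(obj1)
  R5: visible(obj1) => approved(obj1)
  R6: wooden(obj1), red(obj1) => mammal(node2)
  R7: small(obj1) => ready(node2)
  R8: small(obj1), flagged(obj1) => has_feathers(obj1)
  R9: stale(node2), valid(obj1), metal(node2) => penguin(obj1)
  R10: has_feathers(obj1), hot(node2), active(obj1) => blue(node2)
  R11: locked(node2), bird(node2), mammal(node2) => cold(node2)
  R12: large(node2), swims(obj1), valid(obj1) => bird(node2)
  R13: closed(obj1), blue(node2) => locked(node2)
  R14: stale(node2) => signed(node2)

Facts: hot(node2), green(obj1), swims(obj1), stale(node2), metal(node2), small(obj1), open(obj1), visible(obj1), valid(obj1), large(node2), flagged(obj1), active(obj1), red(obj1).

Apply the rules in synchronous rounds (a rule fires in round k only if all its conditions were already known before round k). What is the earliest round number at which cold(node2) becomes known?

4

Round 1: R4 [swims(obj1), visible(obj1) => wooden(obj1)]; R5 [visible(obj1) => approved(obj1)]; R7 [small(obj1) => ready(node2)]; R8 [small(obj1), flagged(obj1) => has_feathers(obj1)]; R9 [stale(node2), valid(obj1), metal(node2) => penguin(obj1)]; R12 [large(node2), swims(obj1), valid(obj1) => bird(node2)]; R14 [stale(node2) => signed(node2)]. New: wooden(obj1), approved(obj1), ready(node2), has_feathers(obj1), penguin(obj1), bird(node2), signed(node2).
Round 2: R1 [penguin(obj1), small(obj1), red(obj1) => closed(obj1)]; R2 [ready(node2) => flies(obj1)]; R6 [wooden(obj1), red(obj1) => mammal(node2)]; R10 [has_feathers(obj1), hot(node2), active(obj1) => blue(node2)]. New: closed(obj1), flies(obj1), mammal(node2), blue(node2).
Round 3: R13 [closed(obj1), blue(node2) => locked(node2)]. New: locked(node2).
Round 4: R11 [locked(node2), bird(node2), mammal(node2) => cold(node2)]. New: cold(node2).
cold(node2) first appears in round 4.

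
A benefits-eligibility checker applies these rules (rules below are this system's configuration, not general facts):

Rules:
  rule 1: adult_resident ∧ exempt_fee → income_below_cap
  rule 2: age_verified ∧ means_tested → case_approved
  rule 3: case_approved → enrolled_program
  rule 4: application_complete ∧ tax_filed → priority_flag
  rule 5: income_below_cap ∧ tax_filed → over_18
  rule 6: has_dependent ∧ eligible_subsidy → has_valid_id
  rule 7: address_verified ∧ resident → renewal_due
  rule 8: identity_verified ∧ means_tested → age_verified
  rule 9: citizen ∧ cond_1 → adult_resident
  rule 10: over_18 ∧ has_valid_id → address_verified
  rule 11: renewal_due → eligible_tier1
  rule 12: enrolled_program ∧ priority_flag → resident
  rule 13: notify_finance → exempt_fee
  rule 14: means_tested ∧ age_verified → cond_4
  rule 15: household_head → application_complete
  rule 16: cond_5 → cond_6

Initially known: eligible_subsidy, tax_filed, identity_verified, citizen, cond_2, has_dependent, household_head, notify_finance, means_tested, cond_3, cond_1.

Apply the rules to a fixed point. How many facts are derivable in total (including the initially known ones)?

Round 1: rule 6 [has_dependent ∧ eligible_subsidy → has_valid_id]; rule 8 [identity_verified ∧ means_tested → age_verified]; rule 9 [citizen ∧ cond_1 → adult_resident]; rule 13 [notify_finance → exempt_fee]; rule 15 [household_head → application_complete]. Adds has_valid_id, age_verified, adult_resident, exempt_fee, application_complete.
Round 2: rule 1 [adult_resident ∧ exempt_fee → income_below_cap]; rule 2 [age_verified ∧ means_tested → case_approved]; rule 4 [application_complete ∧ tax_filed → priority_flag]; rule 14 [means_tested ∧ age_verified → cond_4]. Adds income_below_cap, case_approved, priority_flag, cond_4.
Round 3: rule 3 [case_approved → enrolled_program]; rule 5 [income_below_cap ∧ tax_filed → over_18]. Adds enrolled_program, over_18.
Round 4: rule 10 [over_18 ∧ has_valid_id → address_verified]; rule 12 [enrolled_program ∧ priority_flag → resident]. Adds address_verified, resident.
Round 5: rule 7 [address_verified ∧ resident → renewal_due]. Adds renewal_due.
Round 6: rule 11 [renewal_due → eligible_tier1]. Adds eligible_tier1.
Closure: {address_verified, adult_resident, age_verified, application_complete, case_approved, citizen, cond_1, cond_2, cond_3, cond_4, eligible_subsidy, eligible_tier1, enrolled_program, exempt_fee, has_dependent, has_valid_id, household_head, identity_verified, income_below_cap, means_tested, notify_finance, over_18, priority_flag, renewal_due, resident, tax_filed} — 26 facts.

26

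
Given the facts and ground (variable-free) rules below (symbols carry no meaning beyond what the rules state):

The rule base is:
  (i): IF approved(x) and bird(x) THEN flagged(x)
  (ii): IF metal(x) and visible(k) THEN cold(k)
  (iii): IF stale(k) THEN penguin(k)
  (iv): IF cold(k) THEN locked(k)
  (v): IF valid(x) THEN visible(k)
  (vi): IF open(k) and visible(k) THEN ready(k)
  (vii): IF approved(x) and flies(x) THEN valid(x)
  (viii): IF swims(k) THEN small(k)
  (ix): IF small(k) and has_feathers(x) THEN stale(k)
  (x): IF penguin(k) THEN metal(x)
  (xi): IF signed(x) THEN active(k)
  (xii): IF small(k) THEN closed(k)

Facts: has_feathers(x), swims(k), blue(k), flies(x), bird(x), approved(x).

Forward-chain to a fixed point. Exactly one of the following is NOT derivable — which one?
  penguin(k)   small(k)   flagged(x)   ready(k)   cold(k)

Round 1 — (i), (vii), (viii), derive flagged(x), valid(x), small(k).
Round 2 — (v), (ix), (xii), derive visible(k), stale(k), closed(k).
Round 3 — (iii), derive penguin(k).
Round 4 — (x), derive metal(x).
Round 5 — (ii), derive cold(k).
Round 6 — (iv), derive locked(k).
Derived: small(k) (round 1), penguin(k) (round 3), flagged(x) (round 1), cold(k) (round 5). ready(k) never appears in any round.

ready(k)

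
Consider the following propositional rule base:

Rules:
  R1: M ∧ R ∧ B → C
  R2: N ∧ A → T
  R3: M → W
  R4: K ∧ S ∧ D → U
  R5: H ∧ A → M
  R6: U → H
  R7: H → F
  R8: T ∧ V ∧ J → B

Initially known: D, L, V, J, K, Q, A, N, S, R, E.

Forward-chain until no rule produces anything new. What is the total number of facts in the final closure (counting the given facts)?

Round 1: R2 [N ∧ A → T]; R4 [K ∧ S ∧ D → U]. Adds T, U.
Round 2: R6 [U → H]; R8 [T ∧ V ∧ J → B]. Adds H, B.
Round 3: R5 [H ∧ A → M]; R7 [H → F]. Adds M, F.
Round 4: R1 [M ∧ R ∧ B → C]; R3 [M → W]. Adds C, W.
Closure: {A, B, C, D, E, F, H, J, K, L, M, N, Q, R, S, T, U, V, W} — 19 facts.

19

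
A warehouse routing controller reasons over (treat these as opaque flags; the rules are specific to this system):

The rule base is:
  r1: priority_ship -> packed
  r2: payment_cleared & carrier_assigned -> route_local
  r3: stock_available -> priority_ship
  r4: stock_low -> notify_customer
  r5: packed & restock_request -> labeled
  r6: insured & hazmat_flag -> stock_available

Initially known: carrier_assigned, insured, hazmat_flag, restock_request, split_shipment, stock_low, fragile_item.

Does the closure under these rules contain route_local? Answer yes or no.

no

Round 1 — r4, r6, derive notify_customer, stock_available.
Round 2 — r3, derive priority_ship.
Round 3 — r1, derive packed.
Round 4 — r5, derive labeled.
Fixed point reached. route_local is concluded only by r2; r2 needs payment_cleared (never derived).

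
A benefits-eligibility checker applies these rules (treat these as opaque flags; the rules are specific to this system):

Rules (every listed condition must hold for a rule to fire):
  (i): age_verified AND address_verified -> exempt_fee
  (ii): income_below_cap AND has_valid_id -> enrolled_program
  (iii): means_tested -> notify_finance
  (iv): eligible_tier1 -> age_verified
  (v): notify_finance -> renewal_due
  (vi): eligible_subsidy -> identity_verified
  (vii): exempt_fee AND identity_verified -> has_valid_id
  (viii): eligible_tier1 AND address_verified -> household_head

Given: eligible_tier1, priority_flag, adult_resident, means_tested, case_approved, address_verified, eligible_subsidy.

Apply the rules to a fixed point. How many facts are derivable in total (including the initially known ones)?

14

[1] (iii) [means_tested -> notify_finance]; (iv) [eligible_tier1 -> age_verified]; (vi) [eligible_subsidy -> identity_verified]; (viii) [eligible_tier1 AND address_verified -> household_head]. ⇒ new: notify_finance, age_verified, identity_verified, household_head.
[2] (i) [age_verified AND address_verified -> exempt_fee]; (v) [notify_finance -> renewal_due]. ⇒ new: exempt_fee, renewal_due.
[3] (vii) [exempt_fee AND identity_verified -> has_valid_id]. ⇒ new: has_valid_id.
Closure: {address_verified, adult_resident, age_verified, case_approved, eligible_subsidy, eligible_tier1, exempt_fee, has_valid_id, household_head, identity_verified, means_tested, notify_finance, priority_flag, renewal_due} — 14 facts.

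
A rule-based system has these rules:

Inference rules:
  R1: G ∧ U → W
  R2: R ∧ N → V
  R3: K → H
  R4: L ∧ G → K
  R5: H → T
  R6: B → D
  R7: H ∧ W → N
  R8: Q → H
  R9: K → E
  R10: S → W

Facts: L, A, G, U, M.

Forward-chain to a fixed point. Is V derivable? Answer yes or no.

Round 1 — R1, R4, derive W, K.
Round 2 — R3, R9, derive H, E.
Round 3 — R5, R7, derive T, N.
Fixed point reached. V is concluded only by R2; R2 needs R (never derived).

no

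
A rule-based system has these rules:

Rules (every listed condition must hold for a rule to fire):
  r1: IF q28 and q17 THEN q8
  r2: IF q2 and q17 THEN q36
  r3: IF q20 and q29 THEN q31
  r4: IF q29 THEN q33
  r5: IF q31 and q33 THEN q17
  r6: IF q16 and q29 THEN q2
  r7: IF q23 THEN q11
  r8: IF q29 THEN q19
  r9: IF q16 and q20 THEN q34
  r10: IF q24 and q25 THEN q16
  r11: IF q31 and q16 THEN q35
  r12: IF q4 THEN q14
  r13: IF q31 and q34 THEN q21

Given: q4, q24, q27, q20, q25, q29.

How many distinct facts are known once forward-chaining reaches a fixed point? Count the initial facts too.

17

Round 1 fires r3, r4, r8, r10, r12, giving q31, q33, q19, q16, q14.
Round 2 fires r5, r6, r9, r11, giving q17, q2, q34, q35.
Round 3 fires r2, r13, giving q36, q21.
Closure: {q14, q16, q17, q19, q2, q20, q21, q24, q25, q27, q29, q31, q33, q34, q35, q36, q4} — 17 facts.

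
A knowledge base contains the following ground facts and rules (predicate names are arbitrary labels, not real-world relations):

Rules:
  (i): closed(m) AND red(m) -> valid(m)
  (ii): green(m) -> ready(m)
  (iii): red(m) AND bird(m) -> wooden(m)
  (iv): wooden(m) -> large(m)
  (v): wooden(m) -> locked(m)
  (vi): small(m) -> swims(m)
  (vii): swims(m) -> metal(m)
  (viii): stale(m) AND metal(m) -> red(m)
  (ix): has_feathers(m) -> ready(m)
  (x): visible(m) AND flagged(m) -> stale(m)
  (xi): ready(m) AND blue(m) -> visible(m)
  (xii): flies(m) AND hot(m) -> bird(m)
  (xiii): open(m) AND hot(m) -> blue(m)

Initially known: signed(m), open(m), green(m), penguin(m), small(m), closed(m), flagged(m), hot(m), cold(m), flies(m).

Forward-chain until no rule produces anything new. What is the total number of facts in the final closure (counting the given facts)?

Round 1: (ii) [green(m) -> ready(m)]; (vi) [small(m) -> swims(m)]; (xii) [flies(m) AND hot(m) -> bird(m)]; (xiii) [open(m) AND hot(m) -> blue(m)]. Adds ready(m), swims(m), bird(m), blue(m).
Round 2: (vii) [swims(m) -> metal(m)]; (xi) [ready(m) AND blue(m) -> visible(m)]. Adds metal(m), visible(m).
Round 3: (x) [visible(m) AND flagged(m) -> stale(m)]. Adds stale(m).
Round 4: (viii) [stale(m) AND metal(m) -> red(m)]. Adds red(m).
Round 5: (i) [closed(m) AND red(m) -> valid(m)]; (iii) [red(m) AND bird(m) -> wooden(m)]. Adds valid(m), wooden(m).
Round 6: (iv) [wooden(m) -> large(m)]; (v) [wooden(m) -> locked(m)]. Adds large(m), locked(m).
Closure: {bird(m), blue(m), closed(m), cold(m), flagged(m), flies(m), green(m), hot(m), large(m), locked(m), metal(m), open(m), penguin(m), ready(m), red(m), signed(m), small(m), stale(m), swims(m), valid(m), visible(m), wooden(m)} — 22 facts.

22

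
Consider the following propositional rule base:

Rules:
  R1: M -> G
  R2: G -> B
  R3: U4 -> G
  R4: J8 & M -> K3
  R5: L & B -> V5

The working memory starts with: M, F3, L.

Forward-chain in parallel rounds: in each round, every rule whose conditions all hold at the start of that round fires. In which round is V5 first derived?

Round 1 fires R1, giving G.
Round 2 fires R2, giving B.
Round 3 fires R5, giving V5.
V5 first appears in round 3.

3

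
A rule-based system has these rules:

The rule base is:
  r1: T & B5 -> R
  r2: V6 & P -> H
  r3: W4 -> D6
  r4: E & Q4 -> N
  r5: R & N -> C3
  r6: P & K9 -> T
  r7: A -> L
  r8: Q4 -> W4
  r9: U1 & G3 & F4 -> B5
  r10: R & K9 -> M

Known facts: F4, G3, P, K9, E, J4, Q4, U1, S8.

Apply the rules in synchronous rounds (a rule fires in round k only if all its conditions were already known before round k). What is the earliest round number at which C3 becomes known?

3

Round 1 fires r4, r6, r8, r9, giving N, T, W4, B5.
Round 2 fires r1, r3, giving R, D6.
Round 3 fires r5, r10, giving C3, M.
C3 first appears in round 3.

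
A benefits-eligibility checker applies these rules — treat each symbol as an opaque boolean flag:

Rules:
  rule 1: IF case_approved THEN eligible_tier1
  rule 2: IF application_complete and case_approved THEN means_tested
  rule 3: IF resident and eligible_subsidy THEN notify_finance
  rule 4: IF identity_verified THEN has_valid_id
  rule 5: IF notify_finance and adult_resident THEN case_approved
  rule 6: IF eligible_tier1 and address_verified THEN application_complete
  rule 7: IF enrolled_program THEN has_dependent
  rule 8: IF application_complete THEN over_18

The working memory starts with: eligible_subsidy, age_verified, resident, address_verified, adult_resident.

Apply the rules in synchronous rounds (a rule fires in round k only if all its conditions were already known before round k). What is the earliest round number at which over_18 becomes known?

[1] rule 3 [IF resident and eligible_subsidy THEN notify_finance]. ⇒ new: notify_finance.
[2] rule 5 [IF notify_finance and adult_resident THEN case_approved]. ⇒ new: case_approved.
[3] rule 1 [IF case_approved THEN eligible_tier1]. ⇒ new: eligible_tier1.
[4] rule 6 [IF eligible_tier1 and address_verified THEN application_complete]. ⇒ new: application_complete.
[5] rule 2 [IF application_complete and case_approved THEN means_tested]; rule 8 [IF application_complete THEN over_18]. ⇒ new: means_tested, over_18.
over_18 first appears in round 5.

5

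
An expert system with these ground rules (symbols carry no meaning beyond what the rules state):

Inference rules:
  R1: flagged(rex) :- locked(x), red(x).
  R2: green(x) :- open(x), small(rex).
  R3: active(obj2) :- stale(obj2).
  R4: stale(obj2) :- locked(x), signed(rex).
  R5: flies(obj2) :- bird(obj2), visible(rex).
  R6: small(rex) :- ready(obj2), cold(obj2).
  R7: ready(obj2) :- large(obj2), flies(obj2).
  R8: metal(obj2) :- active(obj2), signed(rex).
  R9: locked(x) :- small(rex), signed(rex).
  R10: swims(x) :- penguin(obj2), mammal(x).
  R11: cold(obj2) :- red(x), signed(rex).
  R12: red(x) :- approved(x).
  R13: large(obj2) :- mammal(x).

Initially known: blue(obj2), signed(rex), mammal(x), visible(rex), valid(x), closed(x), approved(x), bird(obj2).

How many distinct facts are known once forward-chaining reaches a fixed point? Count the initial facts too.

Round 1: R5 [flies(obj2) :- bird(obj2), visible(rex).]; R12 [red(x) :- approved(x).]; R13 [large(obj2) :- mammal(x).]. New: flies(obj2), red(x), large(obj2).
Round 2: R7 [ready(obj2) :- large(obj2), flies(obj2).]; R11 [cold(obj2) :- red(x), signed(rex).]. New: ready(obj2), cold(obj2).
Round 3: R6 [small(rex) :- ready(obj2), cold(obj2).]. New: small(rex).
Round 4: R9 [locked(x) :- small(rex), signed(rex).]. New: locked(x).
Round 5: R1 [flagged(rex) :- locked(x), red(x).]; R4 [stale(obj2) :- locked(x), signed(rex).]. New: flagged(rex), stale(obj2).
Round 6: R3 [active(obj2) :- stale(obj2).]. New: active(obj2).
Round 7: R8 [metal(obj2) :- active(obj2), signed(rex).]. New: metal(obj2).
Closure: {active(obj2), approved(x), bird(obj2), blue(obj2), closed(x), cold(obj2), flagged(rex), flies(obj2), large(obj2), locked(x), mammal(x), metal(obj2), ready(obj2), red(x), signed(rex), small(rex), stale(obj2), valid(x), visible(rex)} — 19 facts.

19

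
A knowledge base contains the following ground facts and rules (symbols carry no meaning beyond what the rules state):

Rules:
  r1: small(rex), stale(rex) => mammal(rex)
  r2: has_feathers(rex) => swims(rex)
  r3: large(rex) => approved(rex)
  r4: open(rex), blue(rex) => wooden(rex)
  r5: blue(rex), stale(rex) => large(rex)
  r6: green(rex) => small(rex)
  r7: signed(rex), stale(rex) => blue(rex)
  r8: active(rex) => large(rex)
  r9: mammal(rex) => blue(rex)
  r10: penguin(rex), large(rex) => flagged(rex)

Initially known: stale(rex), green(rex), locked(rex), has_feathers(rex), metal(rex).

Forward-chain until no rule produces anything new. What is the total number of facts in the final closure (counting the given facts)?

Round 1 — r2, r6, derive swims(rex), small(rex).
Round 2 — r1, derive mammal(rex).
Round 3 — r9, derive blue(rex).
Round 4 — r5, derive large(rex).
Round 5 — r3, derive approved(rex).
Closure: {approved(rex), blue(rex), green(rex), has_feathers(rex), large(rex), locked(rex), mammal(rex), metal(rex), small(rex), stale(rex), swims(rex)} — 11 facts.

11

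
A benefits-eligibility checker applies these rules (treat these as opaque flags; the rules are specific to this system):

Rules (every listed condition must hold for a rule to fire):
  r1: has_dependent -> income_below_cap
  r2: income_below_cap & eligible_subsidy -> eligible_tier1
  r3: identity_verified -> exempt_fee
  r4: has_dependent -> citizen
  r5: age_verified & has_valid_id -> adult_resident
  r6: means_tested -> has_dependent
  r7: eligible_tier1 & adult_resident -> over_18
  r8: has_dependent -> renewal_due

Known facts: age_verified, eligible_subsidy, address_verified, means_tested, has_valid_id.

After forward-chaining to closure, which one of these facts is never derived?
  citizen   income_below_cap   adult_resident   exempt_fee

[1] r5 [age_verified & has_valid_id -> adult_resident]; r6 [means_tested -> has_dependent]. ⇒ new: adult_resident, has_dependent.
[2] r1 [has_dependent -> income_below_cap]; r4 [has_dependent -> citizen]; r8 [has_dependent -> renewal_due]. ⇒ new: income_below_cap, citizen, renewal_due.
[3] r2 [income_below_cap & eligible_subsidy -> eligible_tier1]. ⇒ new: eligible_tier1.
[4] r7 [eligible_tier1 & adult_resident -> over_18]. ⇒ new: over_18.
Derived: income_below_cap (round 2), citizen (round 2), adult_resident (round 1). exempt_fee never appears in any round.

exempt_fee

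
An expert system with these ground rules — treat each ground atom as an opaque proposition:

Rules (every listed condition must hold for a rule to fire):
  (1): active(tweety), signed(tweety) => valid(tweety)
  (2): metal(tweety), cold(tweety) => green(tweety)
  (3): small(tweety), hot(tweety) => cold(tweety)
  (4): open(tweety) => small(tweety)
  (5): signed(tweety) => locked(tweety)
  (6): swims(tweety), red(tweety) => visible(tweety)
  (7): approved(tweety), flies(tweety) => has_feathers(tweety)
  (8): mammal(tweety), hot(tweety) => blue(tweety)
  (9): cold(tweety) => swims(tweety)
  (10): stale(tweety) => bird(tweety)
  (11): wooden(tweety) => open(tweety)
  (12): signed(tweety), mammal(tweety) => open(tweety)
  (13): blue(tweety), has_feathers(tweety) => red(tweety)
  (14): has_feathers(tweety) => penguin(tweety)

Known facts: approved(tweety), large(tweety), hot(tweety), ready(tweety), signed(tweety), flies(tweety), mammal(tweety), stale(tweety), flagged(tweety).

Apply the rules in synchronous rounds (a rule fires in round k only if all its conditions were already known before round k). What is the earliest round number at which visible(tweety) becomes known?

5

Round 1 — (5), (7), (8), (10), (12), derive locked(tweety), has_feathers(tweety), blue(tweety), bird(tweety), open(tweety).
Round 2 — (4), (13), (14), derive small(tweety), red(tweety), penguin(tweety).
Round 3 — (3), derive cold(tweety).
Round 4 — (9), derive swims(tweety).
Round 5 — (6), derive visible(tweety).
visible(tweety) first appears in round 5.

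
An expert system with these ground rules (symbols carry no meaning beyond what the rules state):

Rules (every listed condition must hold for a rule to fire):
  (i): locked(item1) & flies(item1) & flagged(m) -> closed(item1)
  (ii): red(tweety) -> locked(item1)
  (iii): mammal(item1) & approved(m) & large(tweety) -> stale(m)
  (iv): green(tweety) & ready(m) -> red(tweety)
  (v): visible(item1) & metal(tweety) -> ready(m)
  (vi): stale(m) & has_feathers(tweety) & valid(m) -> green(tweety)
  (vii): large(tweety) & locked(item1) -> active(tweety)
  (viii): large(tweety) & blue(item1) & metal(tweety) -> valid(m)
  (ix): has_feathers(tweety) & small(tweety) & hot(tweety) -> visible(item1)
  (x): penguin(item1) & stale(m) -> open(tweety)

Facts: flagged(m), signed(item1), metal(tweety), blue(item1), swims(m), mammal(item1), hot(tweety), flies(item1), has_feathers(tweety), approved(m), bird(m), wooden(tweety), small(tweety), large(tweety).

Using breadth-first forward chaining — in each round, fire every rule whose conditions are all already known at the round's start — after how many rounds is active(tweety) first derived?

5

Round 1 — (iii), (viii), (ix), derive stale(m), valid(m), visible(item1).
Round 2 — (v), (vi), derive ready(m), green(tweety).
Round 3 — (iv), derive red(tweety).
Round 4 — (ii), derive locked(item1).
Round 5 — (i), (vii), derive closed(item1), active(tweety).
active(tweety) first appears in round 5.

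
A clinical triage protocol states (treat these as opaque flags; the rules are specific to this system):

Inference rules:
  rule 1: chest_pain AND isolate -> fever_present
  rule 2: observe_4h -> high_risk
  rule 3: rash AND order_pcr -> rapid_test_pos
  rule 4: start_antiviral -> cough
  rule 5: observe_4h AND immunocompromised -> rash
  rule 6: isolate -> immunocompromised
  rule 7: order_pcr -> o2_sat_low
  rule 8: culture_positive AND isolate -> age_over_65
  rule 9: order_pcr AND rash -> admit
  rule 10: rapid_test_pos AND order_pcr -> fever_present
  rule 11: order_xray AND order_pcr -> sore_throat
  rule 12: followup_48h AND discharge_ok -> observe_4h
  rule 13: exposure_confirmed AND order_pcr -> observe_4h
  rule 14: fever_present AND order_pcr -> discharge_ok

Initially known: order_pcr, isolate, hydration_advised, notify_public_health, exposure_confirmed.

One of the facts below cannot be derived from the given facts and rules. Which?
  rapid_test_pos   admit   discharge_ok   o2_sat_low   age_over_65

Round 1: rule 6 [isolate -> immunocompromised]; rule 7 [order_pcr -> o2_sat_low]; rule 13 [exposure_confirmed AND order_pcr -> observe_4h]. Adds immunocompromised, o2_sat_low, observe_4h.
Round 2: rule 2 [observe_4h -> high_risk]; rule 5 [observe_4h AND immunocompromised -> rash]. Adds high_risk, rash.
Round 3: rule 3 [rash AND order_pcr -> rapid_test_pos]; rule 9 [order_pcr AND rash -> admit]. Adds rapid_test_pos, admit.
Round 4: rule 10 [rapid_test_pos AND order_pcr -> fever_present]. Adds fever_present.
Round 5: rule 14 [fever_present AND order_pcr -> discharge_ok]. Adds discharge_ok.
Derived: discharge_ok (round 5), rapid_test_pos (round 3), o2_sat_low (round 1), admit (round 3). age_over_65 never appears in any round.

age_over_65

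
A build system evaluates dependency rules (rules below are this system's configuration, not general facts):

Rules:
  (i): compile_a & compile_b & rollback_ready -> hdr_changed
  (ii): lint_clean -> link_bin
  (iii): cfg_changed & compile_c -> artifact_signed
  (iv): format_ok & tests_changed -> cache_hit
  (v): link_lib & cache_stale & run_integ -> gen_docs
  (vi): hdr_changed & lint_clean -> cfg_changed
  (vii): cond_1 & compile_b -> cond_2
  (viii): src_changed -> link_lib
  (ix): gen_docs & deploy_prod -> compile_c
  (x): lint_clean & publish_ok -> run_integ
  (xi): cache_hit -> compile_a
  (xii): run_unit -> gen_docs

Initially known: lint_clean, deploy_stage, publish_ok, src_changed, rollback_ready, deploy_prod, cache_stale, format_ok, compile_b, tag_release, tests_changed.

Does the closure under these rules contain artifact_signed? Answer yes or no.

Round 1: (ii) [lint_clean -> link_bin]; (iv) [format_ok & tests_changed -> cache_hit]; (viii) [src_changed -> link_lib]; (x) [lint_clean & publish_ok -> run_integ]. Adds link_bin, cache_hit, link_lib, run_integ.
Round 2: (v) [link_lib & cache_stale & run_integ -> gen_docs]; (xi) [cache_hit -> compile_a]. Adds gen_docs, compile_a.
Round 3: (i) [compile_a & compile_b & rollback_ready -> hdr_changed]; (ix) [gen_docs & deploy_prod -> compile_c]. Adds hdr_changed, compile_c.
Round 4: (vi) [hdr_changed & lint_clean -> cfg_changed]. Adds cfg_changed.
Round 5: (iii) [cfg_changed & compile_c -> artifact_signed]. Adds artifact_signed.
artifact_signed appears in round 5, so it is derivable.

yes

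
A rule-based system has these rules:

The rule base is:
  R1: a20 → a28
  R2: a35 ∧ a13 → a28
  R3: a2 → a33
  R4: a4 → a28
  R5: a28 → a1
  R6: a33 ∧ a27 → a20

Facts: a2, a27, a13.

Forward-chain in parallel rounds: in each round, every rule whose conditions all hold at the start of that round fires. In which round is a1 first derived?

Round 1: R3 [a2 → a33]. Adds a33.
Round 2: R6 [a33 ∧ a27 → a20]. Adds a20.
Round 3: R1 [a20 → a28]. Adds a28.
Round 4: R5 [a28 → a1]. Adds a1.
a1 first appears in round 4.

4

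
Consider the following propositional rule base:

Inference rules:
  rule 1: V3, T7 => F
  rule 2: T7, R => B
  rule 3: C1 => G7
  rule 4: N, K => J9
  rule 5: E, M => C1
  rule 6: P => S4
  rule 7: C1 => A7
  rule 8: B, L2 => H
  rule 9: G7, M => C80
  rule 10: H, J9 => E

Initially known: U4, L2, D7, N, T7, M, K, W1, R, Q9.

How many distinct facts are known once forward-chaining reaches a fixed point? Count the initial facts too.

18

Round 1 — rule 2, rule 4, derive B, J9.
Round 2 — rule 8, derive H.
Round 3 — rule 10, derive E.
Round 4 — rule 5, derive C1.
Round 5 — rule 3, rule 7, derive G7, A7.
Round 6 — rule 9, derive C80.
Closure: {A7, B, C1, C80, D7, E, G7, H, J9, K, L2, M, N, Q9, R, T7, U4, W1} — 18 facts.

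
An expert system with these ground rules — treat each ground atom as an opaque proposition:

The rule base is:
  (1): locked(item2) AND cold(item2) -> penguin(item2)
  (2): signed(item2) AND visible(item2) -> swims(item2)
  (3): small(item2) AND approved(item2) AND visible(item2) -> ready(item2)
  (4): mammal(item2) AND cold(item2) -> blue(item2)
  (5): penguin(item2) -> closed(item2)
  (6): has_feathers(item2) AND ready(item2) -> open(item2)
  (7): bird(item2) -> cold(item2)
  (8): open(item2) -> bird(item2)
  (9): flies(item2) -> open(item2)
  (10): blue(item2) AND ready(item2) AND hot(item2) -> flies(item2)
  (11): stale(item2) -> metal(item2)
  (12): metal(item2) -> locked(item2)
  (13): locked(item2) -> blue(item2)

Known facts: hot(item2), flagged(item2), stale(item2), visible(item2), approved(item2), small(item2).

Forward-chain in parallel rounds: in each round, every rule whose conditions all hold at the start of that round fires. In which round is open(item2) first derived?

5

Round 1 — (3), (11), derive ready(item2), metal(item2).
Round 2 — (12), derive locked(item2).
Round 3 — (13), derive blue(item2).
Round 4 — (10), derive flies(item2).
Round 5 — (9), derive open(item2).
open(item2) first appears in round 5.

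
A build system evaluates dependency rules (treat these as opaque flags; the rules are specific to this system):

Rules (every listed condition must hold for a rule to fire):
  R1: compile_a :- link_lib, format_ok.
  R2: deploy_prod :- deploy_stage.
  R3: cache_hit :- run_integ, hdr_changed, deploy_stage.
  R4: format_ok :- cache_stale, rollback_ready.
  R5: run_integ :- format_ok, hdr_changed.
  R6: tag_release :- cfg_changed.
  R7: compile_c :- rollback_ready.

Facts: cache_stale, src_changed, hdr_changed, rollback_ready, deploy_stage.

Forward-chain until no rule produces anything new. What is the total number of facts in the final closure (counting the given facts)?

10

Round 1: R2 [deploy_prod :- deploy_stage.]; R4 [format_ok :- cache_stale, rollback_ready.]; R7 [compile_c :- rollback_ready.]. Adds deploy_prod, format_ok, compile_c.
Round 2: R5 [run_integ :- format_ok, hdr_changed.]. Adds run_integ.
Round 3: R3 [cache_hit :- run_integ, hdr_changed, deploy_stage.]. Adds cache_hit.
Closure: {cache_hit, cache_stale, compile_c, deploy_prod, deploy_stage, format_ok, hdr_changed, rollback_ready, run_integ, src_changed} — 10 facts.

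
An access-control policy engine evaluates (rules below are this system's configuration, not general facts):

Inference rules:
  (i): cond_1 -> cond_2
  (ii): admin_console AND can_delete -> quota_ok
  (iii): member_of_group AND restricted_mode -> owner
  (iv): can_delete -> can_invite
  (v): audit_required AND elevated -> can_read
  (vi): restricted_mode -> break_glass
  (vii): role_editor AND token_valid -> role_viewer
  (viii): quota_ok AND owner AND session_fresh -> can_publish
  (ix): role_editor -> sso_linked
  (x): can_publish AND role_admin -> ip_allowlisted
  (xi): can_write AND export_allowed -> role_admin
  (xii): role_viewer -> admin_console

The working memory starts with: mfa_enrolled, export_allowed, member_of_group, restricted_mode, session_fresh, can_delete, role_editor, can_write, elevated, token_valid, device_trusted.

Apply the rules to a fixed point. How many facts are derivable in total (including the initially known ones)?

21

[1] (iii) [member_of_group AND restricted_mode -> owner]; (iv) [can_delete -> can_invite]; (vi) [restricted_mode -> break_glass]; (vii) [role_editor AND token_valid -> role_viewer]; (ix) [role_editor -> sso_linked]; (xi) [can_write AND export_allowed -> role_admin]. ⇒ new: owner, can_invite, break_glass, role_viewer, sso_linked, role_admin.
[2] (xii) [role_viewer -> admin_console]. ⇒ new: admin_console.
[3] (ii) [admin_console AND can_delete -> quota_ok]. ⇒ new: quota_ok.
[4] (viii) [quota_ok AND owner AND session_fresh -> can_publish]. ⇒ new: can_publish.
[5] (x) [can_publish AND role_admin -> ip_allowlisted]. ⇒ new: ip_allowlisted.
Closure: {admin_console, break_glass, can_delete, can_invite, can_publish, can_write, device_trusted, elevated, export_allowed, ip_allowlisted, member_of_group, mfa_enrolled, owner, quota_ok, restricted_mode, role_admin, role_editor, role_viewer, session_fresh, sso_linked, token_valid} — 21 facts.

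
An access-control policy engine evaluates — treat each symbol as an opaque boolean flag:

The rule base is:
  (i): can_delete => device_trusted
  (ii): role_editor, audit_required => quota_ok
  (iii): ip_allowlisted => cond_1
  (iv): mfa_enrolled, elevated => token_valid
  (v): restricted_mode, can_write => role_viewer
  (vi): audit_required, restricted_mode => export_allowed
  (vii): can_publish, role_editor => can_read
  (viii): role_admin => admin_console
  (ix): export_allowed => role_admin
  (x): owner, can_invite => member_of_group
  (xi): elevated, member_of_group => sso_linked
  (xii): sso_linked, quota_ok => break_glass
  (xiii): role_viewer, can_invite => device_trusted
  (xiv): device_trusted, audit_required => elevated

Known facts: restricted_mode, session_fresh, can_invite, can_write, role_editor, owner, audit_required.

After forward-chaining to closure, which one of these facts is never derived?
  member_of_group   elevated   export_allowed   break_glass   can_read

Round 1: (ii) [role_editor, audit_required => quota_ok]; (v) [restricted_mode, can_write => role_viewer]; (vi) [audit_required, restricted_mode => export_allowed]; (x) [owner, can_invite => member_of_group]. New: quota_ok, role_viewer, export_allowed, member_of_group.
Round 2: (ix) [export_allowed => role_admin]; (xiii) [role_viewer, can_invite => device_trusted]. New: role_admin, device_trusted.
Round 3: (viii) [role_admin => admin_console]; (xiv) [device_trusted, audit_required => elevated]. New: admin_console, elevated.
Round 4: (xi) [elevated, member_of_group => sso_linked]. New: sso_linked.
Round 5: (xii) [sso_linked, quota_ok => break_glass]. New: break_glass.
Derived: export_allowed (round 1), elevated (round 3), break_glass (round 5), member_of_group (round 1). can_read never appears in any round.

can_read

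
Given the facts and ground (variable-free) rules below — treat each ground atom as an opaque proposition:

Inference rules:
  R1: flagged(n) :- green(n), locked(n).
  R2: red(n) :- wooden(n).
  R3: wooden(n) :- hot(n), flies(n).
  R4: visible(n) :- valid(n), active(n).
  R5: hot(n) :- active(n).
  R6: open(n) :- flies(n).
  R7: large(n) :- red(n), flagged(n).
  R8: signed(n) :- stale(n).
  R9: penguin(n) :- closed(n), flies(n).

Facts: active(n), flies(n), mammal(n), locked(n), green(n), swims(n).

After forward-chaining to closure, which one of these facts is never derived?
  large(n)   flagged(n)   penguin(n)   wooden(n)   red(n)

Round 1 — R1, R5, R6, derive flagged(n), hot(n), open(n).
Round 2 — R3, derive wooden(n).
Round 3 — R2, derive red(n).
Round 4 — R7, derive large(n).
Derived: wooden(n) (round 2), large(n) (round 4), red(n) (round 3), flagged(n) (round 1). penguin(n) never appears in any round.

penguin(n)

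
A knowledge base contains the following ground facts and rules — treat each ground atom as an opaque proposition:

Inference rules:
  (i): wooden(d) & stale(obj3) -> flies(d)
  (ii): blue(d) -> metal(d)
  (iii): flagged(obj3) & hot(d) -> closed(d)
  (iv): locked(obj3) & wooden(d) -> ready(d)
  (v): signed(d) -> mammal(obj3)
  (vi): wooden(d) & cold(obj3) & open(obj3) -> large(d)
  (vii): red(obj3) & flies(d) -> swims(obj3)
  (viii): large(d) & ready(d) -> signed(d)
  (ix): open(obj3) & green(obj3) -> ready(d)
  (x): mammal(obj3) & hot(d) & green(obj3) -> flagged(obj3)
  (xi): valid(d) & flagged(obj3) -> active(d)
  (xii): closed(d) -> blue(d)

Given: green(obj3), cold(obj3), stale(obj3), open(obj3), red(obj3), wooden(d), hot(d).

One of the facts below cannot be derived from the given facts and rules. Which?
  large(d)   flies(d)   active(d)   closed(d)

active(d)

Round 1: (i) [wooden(d) & stale(obj3) -> flies(d)]; (vi) [wooden(d) & cold(obj3) & open(obj3) -> large(d)]; (ix) [open(obj3) & green(obj3) -> ready(d)]. New: flies(d), large(d), ready(d).
Round 2: (vii) [red(obj3) & flies(d) -> swims(obj3)]; (viii) [large(d) & ready(d) -> signed(d)]. New: swims(obj3), signed(d).
Round 3: (v) [signed(d) -> mammal(obj3)]. New: mammal(obj3).
Round 4: (x) [mammal(obj3) & hot(d) & green(obj3) -> flagged(obj3)]. New: flagged(obj3).
Round 5: (iii) [flagged(obj3) & hot(d) -> closed(d)]. New: closed(d).
Round 6: (xii) [closed(d) -> blue(d)]. New: blue(d).
Round 7: (ii) [blue(d) -> metal(d)]. New: metal(d).
Derived: large(d) (round 1), flies(d) (round 1), closed(d) (round 5). active(d) never appears in any round.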